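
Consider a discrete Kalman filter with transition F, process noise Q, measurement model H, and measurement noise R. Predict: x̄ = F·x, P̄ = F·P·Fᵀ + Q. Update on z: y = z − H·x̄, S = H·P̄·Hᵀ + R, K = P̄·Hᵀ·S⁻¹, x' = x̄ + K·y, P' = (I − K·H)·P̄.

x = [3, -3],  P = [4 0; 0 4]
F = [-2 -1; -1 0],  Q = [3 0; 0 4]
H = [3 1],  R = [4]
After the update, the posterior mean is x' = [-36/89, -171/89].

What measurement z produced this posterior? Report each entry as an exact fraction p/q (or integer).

z = [-3]

x̄ = F·x = [-3, -3]
P̄ = F·P·Fᵀ + Q = [23 8; 8 8]
S = H·P̄·Hᵀ + R = [267]
K = P̄·Hᵀ·S⁻¹ = [77/267; 32/267]
x' − x̄ = [231/89, 96/89] = K·y
y = (KᵀK)⁻¹·Kᵀ·(x' − x̄) = [9]
z = y + H·x̄ = [9] + [-12] = [-3]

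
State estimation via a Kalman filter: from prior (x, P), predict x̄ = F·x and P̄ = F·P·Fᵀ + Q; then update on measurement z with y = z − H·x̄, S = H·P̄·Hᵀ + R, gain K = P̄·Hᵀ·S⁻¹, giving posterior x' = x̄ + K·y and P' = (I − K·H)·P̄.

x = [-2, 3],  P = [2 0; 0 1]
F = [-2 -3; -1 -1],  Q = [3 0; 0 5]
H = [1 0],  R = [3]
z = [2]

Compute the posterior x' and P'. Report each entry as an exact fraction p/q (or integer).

x̄ = F·x = [-5, -1]
P̄ = F·P·Fᵀ + Q = [20 7; 7 8]
y = z − H·x̄ = [7]
S = H·P̄·Hᵀ + R = [23]
K = P̄·Hᵀ·S⁻¹ = [20/23; 7/23]
x' = x̄ + K·y = [25/23, 26/23]
P' = (I − K·H)·P̄ = [60/23 21/23; 21/23 135/23]

x' = [25/23, 26/23]
P' = [60/23 21/23; 21/23 135/23]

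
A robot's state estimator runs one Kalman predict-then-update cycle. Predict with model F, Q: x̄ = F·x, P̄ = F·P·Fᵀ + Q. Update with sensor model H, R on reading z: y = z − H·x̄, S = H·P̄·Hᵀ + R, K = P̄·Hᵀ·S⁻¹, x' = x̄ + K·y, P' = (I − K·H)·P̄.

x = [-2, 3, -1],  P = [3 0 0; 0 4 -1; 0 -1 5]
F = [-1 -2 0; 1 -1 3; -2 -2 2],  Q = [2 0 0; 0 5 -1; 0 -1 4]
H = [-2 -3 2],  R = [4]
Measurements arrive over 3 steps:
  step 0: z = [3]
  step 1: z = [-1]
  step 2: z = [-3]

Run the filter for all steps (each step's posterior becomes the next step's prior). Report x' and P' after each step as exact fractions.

step 0: x' = [-307/117, -5/117, -125/117], P' = [6842/351 802/351 7999/351; 802/351 4424/351 7172/351; 7999/351 7172/351 18659/351]
step 1: x' = [-6320/144651, 408359/144651, 536155/144651], P' = [26824657/867906 -13337930/433953 -12941951/867906; -13337930/433953 15084380/433953 8902150/433953; -12941951/867906 8902150/433953 13718713/867906]
step 2: x' = [-632589453/97792435, 704069091/97792435, 275637357/97792435], P' = [30276247129/977924350 -15128966269/488962175 -7679084513/488962175; -15128966269/488962175 17195834018/488962175 10514312436/488962175; -7679084513/488962175 10514312436/488962175 8230143347/488962175]

step 0: x̄ = F·x = [-4, -8, -4]
step 0: P̄ = F·P·Fᵀ + Q = [21 11 26; 11 63 39; 26 39 60]
step 0: y = z − H·x̄ = [-21]
step 0: S = H·P̄·Hᵀ + R = [351]
step 0: K = P̄·Hᵀ·S⁻¹ = [-23/351; -133/351; -49/351]
step 0: x' = x̄ + K·y = [-307/117, -5/117, -125/117]
step 0: P' = (I − K·H)·P̄ = [6842/351 802/351 7999/351; 802/351 4424/351 7172/351; 7999/351 7172/351 18659/351]
step 1: x̄ = F·x = [317/117, -677/117, 374/117]
step 1: P̄ = F·P·Fᵀ + Q = [28448/351 -65825/351 -8494/351; -65825/351 184310/351 17395/351; -8494/351 17395/351 6152/351]
step 1: y = z − H·x̄ = [-58/3]
step 1: S = H·P̄·Hᵀ + R = [7418/3]
step 1: K = P̄·Hᵀ·S⁻¹ = [3169/22254; -4955/11127; -587/22254]
step 1: x' = x̄ + K·y = [-6320/144651, 408359/144651, 536155/144651]
step 1: P' = (I − K·H)·P̄ = [26824657/867906 -13337930/433953 -12941951/867906; -13337930/433953 15084380/433953 8902150/433953; -12941951/867906 8902150/433953 13718713/867906]
step 2: x̄ = F·x = [-810398/144651, 1193786/144651, 268232/144651]
step 2: P̄ = F·P·Fᵀ + Q = [42532069/867906 -3905612/433953 -15532052/433953; -3905612/433953 26837789/433953 -1267009/433953; -15532052/433953 -1267009/433953 17007236/433953]
step 2: y = z − H·x̄ = [76165/11127]
step 2: S = H·P̄·Hᵀ + R = [37612475/33381]
step 2: K = P̄·Hᵀ·S⁻¹ = [-4759949/37612475; -5787397/37612475; 5298431/37612475]
step 2: x' = x̄ + K·y = [-632589453/97792435, 704069091/97792435, 275637357/97792435]
step 2: P' = (I − K·H)·P̄ = [30276247129/977924350 -15128966269/488962175 -7679084513/488962175; -15128966269/488962175 17195834018/488962175 10514312436/488962175; -7679084513/488962175 10514312436/488962175 8230143347/488962175]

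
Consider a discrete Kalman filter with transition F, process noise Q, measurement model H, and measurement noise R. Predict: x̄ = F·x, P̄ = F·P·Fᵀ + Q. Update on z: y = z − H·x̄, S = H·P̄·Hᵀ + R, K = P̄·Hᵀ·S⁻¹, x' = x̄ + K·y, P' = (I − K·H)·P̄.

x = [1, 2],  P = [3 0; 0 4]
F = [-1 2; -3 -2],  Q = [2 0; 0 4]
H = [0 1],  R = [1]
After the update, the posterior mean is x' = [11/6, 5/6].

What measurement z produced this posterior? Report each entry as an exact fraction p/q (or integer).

x̄ = F·x = [3, -7]
P̄ = F·P·Fᵀ + Q = [21 -7; -7 47]
S = H·P̄·Hᵀ + R = [48]
K = P̄·Hᵀ·S⁻¹ = [-7/48; 47/48]
x' − x̄ = [-7/6, 47/6] = K·y
y = (KᵀK)⁻¹·Kᵀ·(x' − x̄) = [8]
z = y + H·x̄ = [8] + [-7] = [1]

z = [1]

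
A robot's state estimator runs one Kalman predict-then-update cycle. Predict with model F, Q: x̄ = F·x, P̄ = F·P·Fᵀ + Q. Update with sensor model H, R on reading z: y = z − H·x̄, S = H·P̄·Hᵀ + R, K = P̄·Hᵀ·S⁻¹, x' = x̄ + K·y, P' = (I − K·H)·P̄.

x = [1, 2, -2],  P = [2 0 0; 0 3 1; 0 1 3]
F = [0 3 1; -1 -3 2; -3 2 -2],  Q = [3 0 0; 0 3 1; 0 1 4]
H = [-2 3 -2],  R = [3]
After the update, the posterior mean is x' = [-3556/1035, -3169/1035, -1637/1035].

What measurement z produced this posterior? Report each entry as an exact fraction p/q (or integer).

z = [1]

x̄ = F·x = [4, -11, 5]
P̄ = F·P·Fᵀ + Q = [39 -18 8; -18 32 -13; 8 -13 38]
S = H·P̄·Hᵀ + R = [1035]
K = P̄·Hᵀ·S⁻¹ = [-148/1035; 158/1035; -131/1035]
x' − x̄ = [-7696/1035, 8216/1035, -6812/1035] = K·y
y = (KᵀK)⁻¹·Kᵀ·(x' − x̄) = [52]
z = y + H·x̄ = [52] + [-51] = [1]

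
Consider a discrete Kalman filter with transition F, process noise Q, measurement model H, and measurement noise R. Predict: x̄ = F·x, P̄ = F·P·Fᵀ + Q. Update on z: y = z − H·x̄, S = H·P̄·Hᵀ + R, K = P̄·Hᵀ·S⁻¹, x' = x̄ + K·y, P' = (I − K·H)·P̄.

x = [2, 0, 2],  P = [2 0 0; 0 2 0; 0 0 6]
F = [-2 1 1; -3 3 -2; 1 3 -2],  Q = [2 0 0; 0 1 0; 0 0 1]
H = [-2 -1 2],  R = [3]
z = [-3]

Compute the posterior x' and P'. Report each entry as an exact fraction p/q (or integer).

x' = [127/138, -2747/276, -757/138]
P' = [281/69 797/138 457/69; 797/138 16835/276 5005/138; 457/69 5005/138 1736/69]

x̄ = F·x = [-2, -10, -2]
P̄ = F·P·Fᵀ + Q = [18 6 -10; 6 61 36; -10 36 45]
y = z − H·x̄ = [-13]
S = H·P̄·Hᵀ + R = [276]
K = P̄·Hᵀ·S⁻¹ = [-31/138; -1/276; 37/138]
x' = x̄ + K·y = [127/138, -2747/276, -757/138]
P' = (I − K·H)·P̄ = [281/69 797/138 457/69; 797/138 16835/276 5005/138; 457/69 5005/138 1736/69]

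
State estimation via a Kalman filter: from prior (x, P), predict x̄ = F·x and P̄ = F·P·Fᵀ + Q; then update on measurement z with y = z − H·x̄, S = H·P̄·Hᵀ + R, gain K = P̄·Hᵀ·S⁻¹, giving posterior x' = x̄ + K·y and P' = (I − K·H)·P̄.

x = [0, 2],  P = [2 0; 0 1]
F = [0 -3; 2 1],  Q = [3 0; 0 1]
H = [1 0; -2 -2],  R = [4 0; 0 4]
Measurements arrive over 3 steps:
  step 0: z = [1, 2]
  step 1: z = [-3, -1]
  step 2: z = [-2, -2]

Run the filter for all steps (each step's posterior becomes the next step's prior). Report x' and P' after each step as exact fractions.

step 0: x̄ = F·x = [-6, 2]
step 0: P̄ = F·P·Fᵀ + Q = [12 -3; -3 10]
step 0: y = z − H·x̄ = [7, -6]
step 0: S = H·P̄·Hᵀ + R = [16 -18; -18 68]
step 0: K = P̄·Hᵀ·S⁻¹ = [123/191 -18/191; -114/191 -139/382]
step 0: x' = x̄ + K·y = [-177/191, 1/191]
step 0: P' = (I − K·H)·P̄ = [492/191 -456/191; -456/191 595/191]
step 1: x̄ = F·x = [-3/191, -353/191]
step 1: P̄ = F·P·Fᵀ + Q = [5928/191 951/191; 951/191 930/191]
step 1: y = z − H·x̄ = [-570/191, -903/191]
step 1: S = H·P̄·Hᵀ + R = [6692/191 -13758/191; -13758/191 35804/191]
step 1: K = P̄·Hᵀ·S⁻¹ = [30057/65861 -13758/65861; -23178/65861 -31653/131722]
step 1: x' = x̄ + K·y = [-25689/65861, 44543/131722]
step 1: P' = (I − K·H)·P̄ = [120228/65861 -92712/65861; -92712/65861 124365/65861]
step 2: x̄ = F·x = [-133629/131722, -58213/131722]
step 2: P̄ = F·P·Fᵀ + Q = [1316868/65861 183177/65861; 183177/65861 300290/65861]
step 2: y = z − H·x̄ = [-129815/131722, -323564/65861]
step 2: S = H·P̄·Hᵀ + R = [1580312/65861 -3000090/65861; -3000090/65861 8197492/65861]
step 2: K = P̄·Hᵀ·S⁻¹ = [6811599/15009091 -3000090/15009091; -5311554/15009091 -7428599/30018182]
step 2: x' = x̄ + K·y = [-7200432/15009091, 33698583/30018182]
step 2: P' = (I − K·H)·P̄ = [27246396/15009091 -21246216/15009091; -21246216/15009091 28674815/15009091]

step 0: x' = [-177/191, 1/191], P' = [492/191 -456/191; -456/191 595/191]
step 1: x' = [-25689/65861, 44543/131722], P' = [120228/65861 -92712/65861; -92712/65861 124365/65861]
step 2: x' = [-7200432/15009091, 33698583/30018182], P' = [27246396/15009091 -21246216/15009091; -21246216/15009091 28674815/15009091]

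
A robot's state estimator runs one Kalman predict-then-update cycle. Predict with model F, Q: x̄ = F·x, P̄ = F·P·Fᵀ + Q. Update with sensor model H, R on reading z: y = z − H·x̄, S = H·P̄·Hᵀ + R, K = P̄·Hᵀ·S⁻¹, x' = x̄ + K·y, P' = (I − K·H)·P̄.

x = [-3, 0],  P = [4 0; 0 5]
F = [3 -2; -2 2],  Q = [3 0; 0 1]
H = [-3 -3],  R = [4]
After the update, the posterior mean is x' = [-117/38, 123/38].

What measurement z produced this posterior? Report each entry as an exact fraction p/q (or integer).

z = [-1]

x̄ = F·x = [-9, 6]
P̄ = F·P·Fᵀ + Q = [59 -44; -44 37]
S = H·P̄·Hᵀ + R = [76]
K = P̄·Hᵀ·S⁻¹ = [-45/76; 21/76]
x' − x̄ = [225/38, -105/38] = K·y
y = (KᵀK)⁻¹·Kᵀ·(x' − x̄) = [-10]
z = y + H·x̄ = [-10] + [9] = [-1]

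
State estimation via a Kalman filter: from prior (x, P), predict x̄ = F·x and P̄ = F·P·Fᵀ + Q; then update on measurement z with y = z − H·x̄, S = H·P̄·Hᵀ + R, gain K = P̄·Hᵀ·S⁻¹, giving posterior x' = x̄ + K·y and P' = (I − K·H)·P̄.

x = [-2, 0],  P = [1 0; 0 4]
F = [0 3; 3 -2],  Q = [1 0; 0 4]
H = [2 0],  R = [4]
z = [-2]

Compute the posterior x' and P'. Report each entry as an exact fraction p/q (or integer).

x' = [-37/38, -102/19]
P' = [37/38 -12/19; -12/19 263/19]

x̄ = F·x = [0, -6]
P̄ = F·P·Fᵀ + Q = [37 -24; -24 29]
y = z − H·x̄ = [-2]
S = H·P̄·Hᵀ + R = [152]
K = P̄·Hᵀ·S⁻¹ = [37/76; -6/19]
x' = x̄ + K·y = [-37/38, -102/19]
P' = (I − K·H)·P̄ = [37/38 -12/19; -12/19 263/19]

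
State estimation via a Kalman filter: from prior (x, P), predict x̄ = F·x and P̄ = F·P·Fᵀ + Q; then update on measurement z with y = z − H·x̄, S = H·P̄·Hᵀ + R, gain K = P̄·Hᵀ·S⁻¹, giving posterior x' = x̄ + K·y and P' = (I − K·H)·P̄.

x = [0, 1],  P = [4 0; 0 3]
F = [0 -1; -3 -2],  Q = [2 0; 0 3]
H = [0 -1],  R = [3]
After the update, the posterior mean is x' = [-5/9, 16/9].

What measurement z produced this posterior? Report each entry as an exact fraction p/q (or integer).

x̄ = F·x = [-1, -2]
P̄ = F·P·Fᵀ + Q = [5 6; 6 51]
S = H·P̄·Hᵀ + R = [54]
K = P̄·Hᵀ·S⁻¹ = [-1/9; -17/18]
x' − x̄ = [4/9, 34/9] = K·y
y = (KᵀK)⁻¹·Kᵀ·(x' − x̄) = [-4]
z = y + H·x̄ = [-4] + [2] = [-2]

z = [-2]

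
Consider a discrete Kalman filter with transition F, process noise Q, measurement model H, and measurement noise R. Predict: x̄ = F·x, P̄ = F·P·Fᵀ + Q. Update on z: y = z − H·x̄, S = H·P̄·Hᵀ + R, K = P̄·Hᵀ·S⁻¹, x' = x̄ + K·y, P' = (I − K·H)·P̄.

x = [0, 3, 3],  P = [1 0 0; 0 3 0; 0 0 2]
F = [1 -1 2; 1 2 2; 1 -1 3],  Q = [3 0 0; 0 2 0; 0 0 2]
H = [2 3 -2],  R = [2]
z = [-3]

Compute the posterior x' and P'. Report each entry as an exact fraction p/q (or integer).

x̄ = F·x = [3, 12, 6]
P̄ = F·P·Fᵀ + Q = [15 3 16; 3 23 7; 16 7 24]
y = z − H·x̄ = [-33]
S = H·P̄·Hᵀ + R = [189]
K = P̄·Hᵀ·S⁻¹ = [1/27; 61/189; 5/189]
x' = x̄ + K·y = [16/9, 85/63, 323/63]
P' = (I − K·H)·P̄ = [398/27 20/27 427/27; 20/27 626/189 1018/189; 427/27 1018/189 4511/189]

x' = [16/9, 85/63, 323/63]
P' = [398/27 20/27 427/27; 20/27 626/189 1018/189; 427/27 1018/189 4511/189]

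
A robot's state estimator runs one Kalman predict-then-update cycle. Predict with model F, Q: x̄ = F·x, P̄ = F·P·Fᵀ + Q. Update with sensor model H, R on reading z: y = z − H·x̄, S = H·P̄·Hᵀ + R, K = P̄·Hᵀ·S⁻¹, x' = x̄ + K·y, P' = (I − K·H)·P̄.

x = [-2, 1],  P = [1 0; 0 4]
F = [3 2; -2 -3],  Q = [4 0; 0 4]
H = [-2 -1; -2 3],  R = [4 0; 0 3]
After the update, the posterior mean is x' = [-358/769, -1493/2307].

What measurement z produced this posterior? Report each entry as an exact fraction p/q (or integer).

x̄ = F·x = [-4, 1]
P̄ = F·P·Fᵀ + Q = [29 -30; -30 44]
S = H·P̄·Hᵀ + R = [44 104; 104 875]
K = P̄·Hᵀ·S⁻¹ = [-253/769 -100/769; -1492/6921 1696/6921]
x' − x̄ = [2718/769, -3800/2307] = K·y
y = (KᵀK)⁻¹·Kᵀ·(x' − x̄) = [-6, -12]
z = y + H·x̄ = [-6, -12] + [7, 11] = [1, -1]

z = [1, -1]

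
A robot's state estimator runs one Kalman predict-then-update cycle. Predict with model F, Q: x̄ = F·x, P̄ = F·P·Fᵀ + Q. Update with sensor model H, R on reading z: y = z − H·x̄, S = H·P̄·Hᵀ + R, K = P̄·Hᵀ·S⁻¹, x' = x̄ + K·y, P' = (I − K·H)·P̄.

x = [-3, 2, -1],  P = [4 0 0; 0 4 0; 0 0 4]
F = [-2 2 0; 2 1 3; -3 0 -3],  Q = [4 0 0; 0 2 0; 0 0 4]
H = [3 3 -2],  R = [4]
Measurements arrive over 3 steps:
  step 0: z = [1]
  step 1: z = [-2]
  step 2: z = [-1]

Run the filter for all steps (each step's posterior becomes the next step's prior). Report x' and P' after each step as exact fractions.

step 0: x̄ = F·x = [10, -7, 12]
step 0: P̄ = F·P·Fᵀ + Q = [36 -8 24; -8 58 -60; 24 -60 76]
step 0: y = z − H·x̄ = [16]
step 0: S = H·P̄·Hᵀ + R = [1442]
step 0: K = P̄·Hᵀ·S⁻¹ = [18/721; 135/721; -130/721]
step 0: x' = x̄ + K·y = [7498/721, -2887/721, 6572/721]
step 0: P' = (I − K·H)·P̄ = [25308/721 -10628/721 21984/721; -10628/721 5368/721 -8160/721; 21984/721 -8160/721 20996/721]
step 1: x̄ = F·x = [-20770/721, 31825/721, -6030/103]
step 1: P̄ = F·P·Fᵀ + Q = [210612/721 -292616/721 56640/103; -292616/721 469342/721 -87744/103; 56640/103 -87744/103 116476/103]
step 1: y = z − H·x̄ = [-119027/721]
step 1: S = H·P̄·Hᵀ + R = [6729446/721]
step 1: K = P̄·Hᵀ·S⁻¹ = [-519486/3364723; 879297/3364723; -1141924/3364723]
step 1: x' = x̄ + K·y = [-11168428/3364723, 3359536/3364723, -8467642/3364723]
step 1: P' = (I − K·H)·P̄ = [234285204/3364723 -98483804/3364723 204741072/3364723; -98483804/3364723 45602488/3364723 -81080568/3364723; 204741072/3364723 -81080568/3364723 187774604/3364723]
step 2: x̄ = F·x = [29055928/3364723, -44380246/3364723, 58908210/3364723]
step 2: P̄ = F·P·Fᵀ + Q = [1920880092/3364723 -2757833288/3364723 3711543888/3364723; -2757833288/3364723 4255918426/3364723 -5628105624/3364723; 3711543888/3364723 -5628105624/3364723 7497336460/3364723]
step 2: y = z − H·x̄ = [160424651/3364723]
step 2: S = H·P̄·Hᵀ + R = [58951733042/3364723]
step 2: K = P̄·Hᵀ·S⁻¹ = [-4966973682/29475866521; 7875233331/29475866521; -10372179064/29475866521]
step 2: x' = x̄ + K·y = [17720221222/29475866521, -13304111095/29475866521, 21522523102/29475866521]
step 2: P' = (I − K·H)·P̄ = [2163016117308/29475866521 -908655034868/29475866521 1891475571024/29475866521; -908655034868/29475866521 418543640488/29475866521 -750917558232/29475866521; 1891475571024/29475866521 -750917558232/29475866521 1731581377316/29475866521]

step 0: x' = [7498/721, -2887/721, 6572/721], P' = [25308/721 -10628/721 21984/721; -10628/721 5368/721 -8160/721; 21984/721 -8160/721 20996/721]
step 1: x' = [-11168428/3364723, 3359536/3364723, -8467642/3364723], P' = [234285204/3364723 -98483804/3364723 204741072/3364723; -98483804/3364723 45602488/3364723 -81080568/3364723; 204741072/3364723 -81080568/3364723 187774604/3364723]
step 2: x' = [17720221222/29475866521, -13304111095/29475866521, 21522523102/29475866521], P' = [2163016117308/29475866521 -908655034868/29475866521 1891475571024/29475866521; -908655034868/29475866521 418543640488/29475866521 -750917558232/29475866521; 1891475571024/29475866521 -750917558232/29475866521 1731581377316/29475866521]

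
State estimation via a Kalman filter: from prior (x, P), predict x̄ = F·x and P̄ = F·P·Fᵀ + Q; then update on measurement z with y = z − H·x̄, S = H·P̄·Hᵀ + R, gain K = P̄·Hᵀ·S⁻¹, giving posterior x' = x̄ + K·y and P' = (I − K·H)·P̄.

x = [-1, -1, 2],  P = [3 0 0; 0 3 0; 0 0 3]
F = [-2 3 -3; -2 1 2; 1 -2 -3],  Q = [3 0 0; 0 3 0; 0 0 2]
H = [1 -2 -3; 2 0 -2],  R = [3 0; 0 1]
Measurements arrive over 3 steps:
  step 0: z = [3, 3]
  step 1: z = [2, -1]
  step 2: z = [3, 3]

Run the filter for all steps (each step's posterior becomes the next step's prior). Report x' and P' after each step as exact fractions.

step 0: x' = [-7086/1357, 16265/2714, -54703/8142], P' = [27303/1357 -25992/1357 26946/1357; -25992/1357 52743/2714 -52259/2714; 26946/1357 -52259/2714 53851/2714]
step 1: x' = [809324939/471913129, -1558937185/471913129, 3100727510/1415739387], P' = [1333917531/471913129 -942671601/471913129 1193376123/471913129; -942671601/471913129 1127802360/471913129 -974537376/471913129; 1193376123/471913129 -974537376/471913129 1170312728/471913129]
step 2: x' = [4751139223018/3260995286827, -1578177409684/3260995286827, -343027974026/9782985860481], P' = [9043388659374/3260995286827 -6379256894007/3260995286827 8084405323087/3260995286827; -6379256894007/3260995286827 7688180488146/3260995286827 -6608058447024/3260995286827; 8084405323087/3260995286827 -6608058447024/3260995286827 23807161623490/9782985860481]

step 0: x̄ = F·x = [-7, 5, -5]
step 0: P̄ = F·P·Fᵀ + Q = [69 3 3; 3 30 -30; 3 -30 44]
step 0: y = z − H·x̄ = [5, 7]
step 0: S = H·P̄·Hᵀ + R = [198 246; 246 429]
step 0: K = P̄·Hᵀ·S⁻¹ = [-517/1357 714/1357; -231/2714 275/1357; -3143/8142 41/1357]
step 0: x' = x̄ + K·y = [-7086/1357, 16265/2714, -54703/8142]
step 0: P' = (I − K·H)·P̄ = [27303/1357 -25992/1357 26946/1357; -25992/1357 52743/2714 -52259/2714; 26946/1357 -52259/2714 53851/2714]
step 1: x̄ = F·x = [65921/1357, 24421/8142, 8001/2714]
step 1: P̄ = F·P·Fᵀ + Q = [1698543/1357 210213/1357 6777/1357; 210213/1357 62477/2714 -775/2714; 6777/1357 -775/2714 13141/2714]
step 1: y = z − H·x̄ = [-258391/8142, -2122/23]
step 1: S = H·P̄·Hᵀ + R = [2001077/2714 43049/23; 43049/23 114705/23]
step 1: K = P̄·Hᵀ·S⁻¹ = [-120289212/471913129 281082816/471913129; -91554731/471913129 63731550/471913129; -122829103/471913129 46126790/471913129]
step 1: x' = x̄ + K·y = [809324939/471913129, -1558937185/471913129, 3100727510/1415739387]
step 1: P' = (I − K·H)·P̄ = [1333917531/471913129 -942671601/471913129 1193376123/471913129; -942671601/471913129 1127802360/471913129 -974537376/471913129; 1193376123/471913129 -974537376/471913129 1170312728/471913129]
step 2: x̄ = F·x = [-9396188943/471913129, -3331306169/1415739387, 826471799/471913129]
step 2: P̄ = F·P·Fᵀ + Q = [70608690759/471913129 8701713762/471913129 1003204620/471913129; 8701713762/471913129 2885990699/471913129 -289903539/471913129; 1003204620/471913129 -289903539/471913129 2237748935/471913129]
step 2: y = z − H·x̄ = [33211418843/1415739387, 21861060871/471913129]
step 2: S = H·P̄·Hᵀ + R = [59403208121/471913129 110651768964/471913129; 110651768964/471913129 283832034945/471913129]
step 2: K = P̄·Hᵀ·S⁻¹ = [-817104507291/3260995286827 1917966672574/3260995286827; -643814176409/3260995286827 457603106034/3260995286827; -835546468785/3260995286827 892108691542/9782985860481]
step 2: x' = x̄ + K·y = [4751139223018/3260995286827, -1578177409684/3260995286827, -343027974026/9782985860481]
step 2: P' = (I − K·H)·P̄ = [9043388659374/3260995286827 -6379256894007/3260995286827 8084405323087/3260995286827; -6379256894007/3260995286827 7688180488146/3260995286827 -6608058447024/3260995286827; 8084405323087/3260995286827 -6608058447024/3260995286827 23807161623490/9782985860481]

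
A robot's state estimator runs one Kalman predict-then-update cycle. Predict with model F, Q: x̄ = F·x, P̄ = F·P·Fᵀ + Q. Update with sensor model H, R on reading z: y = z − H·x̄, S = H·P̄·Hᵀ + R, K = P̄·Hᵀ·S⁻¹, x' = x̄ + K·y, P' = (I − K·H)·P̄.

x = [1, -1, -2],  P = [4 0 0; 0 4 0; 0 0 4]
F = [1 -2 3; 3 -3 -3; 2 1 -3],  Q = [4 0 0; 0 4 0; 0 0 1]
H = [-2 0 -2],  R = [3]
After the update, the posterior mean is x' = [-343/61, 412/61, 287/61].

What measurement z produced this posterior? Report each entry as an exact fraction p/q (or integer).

z = [2]

x̄ = F·x = [-3, 12, 7]
P̄ = F·P·Fᵀ + Q = [60 0 -36; 0 112 48; -36 48 57]
S = H·P̄·Hᵀ + R = [183]
K = P̄·Hᵀ·S⁻¹ = [-16/61; -32/61; -14/61]
x' − x̄ = [-160/61, -320/61, -140/61] = K·y
y = (KᵀK)⁻¹·Kᵀ·(x' − x̄) = [10]
z = y + H·x̄ = [10] + [-8] = [2]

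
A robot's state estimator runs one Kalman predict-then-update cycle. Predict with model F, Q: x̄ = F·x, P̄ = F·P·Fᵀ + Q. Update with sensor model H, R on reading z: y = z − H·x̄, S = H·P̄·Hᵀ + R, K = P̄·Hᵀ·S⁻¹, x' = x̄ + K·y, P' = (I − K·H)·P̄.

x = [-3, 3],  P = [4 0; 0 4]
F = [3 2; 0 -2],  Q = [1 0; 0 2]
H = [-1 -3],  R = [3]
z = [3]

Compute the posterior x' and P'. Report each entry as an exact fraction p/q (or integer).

x̄ = F·x = [-3, -6]
P̄ = F·P·Fᵀ + Q = [53 -16; -16 18]
y = z − H·x̄ = [-18]
S = H·P̄·Hᵀ + R = [122]
K = P̄·Hᵀ·S⁻¹ = [-5/122; -19/61]
x' = x̄ + K·y = [-138/61, -24/61]
P' = (I − K·H)·P̄ = [6441/122 -1071/61; -1071/61 376/61]

x' = [-138/61, -24/61]
P' = [6441/122 -1071/61; -1071/61 376/61]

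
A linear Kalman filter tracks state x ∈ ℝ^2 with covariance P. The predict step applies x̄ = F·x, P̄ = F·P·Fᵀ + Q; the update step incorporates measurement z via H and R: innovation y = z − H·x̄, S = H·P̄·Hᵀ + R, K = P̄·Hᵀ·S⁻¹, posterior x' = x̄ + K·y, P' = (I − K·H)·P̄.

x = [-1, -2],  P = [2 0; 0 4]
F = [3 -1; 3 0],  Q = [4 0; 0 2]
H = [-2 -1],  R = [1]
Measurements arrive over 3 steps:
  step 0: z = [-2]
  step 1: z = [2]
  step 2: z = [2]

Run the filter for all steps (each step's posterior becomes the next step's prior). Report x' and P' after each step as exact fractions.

step 0: x̄ = F·x = [-1, -3]
step 0: P̄ = F·P·Fᵀ + Q = [26 18; 18 20]
step 0: y = z − H·x̄ = [-7]
step 0: S = H·P̄·Hᵀ + R = [197]
step 0: K = P̄·Hᵀ·S⁻¹ = [-70/197; -56/197]
step 0: x' = x̄ + K·y = [293/197, -199/197]
step 0: P' = (I − K·H)·P̄ = [222/197 -374/197; -374/197 804/197]
step 1: x̄ = F·x = [1078/197, 879/197]
step 1: P̄ = F·P·Fᵀ + Q = [5834/197 3120/197; 3120/197 2392/197]
step 1: y = z − H·x̄ = [3429/197]
step 1: S = H·P̄·Hᵀ + R = [38405/197]
step 1: K = P̄·Hᵀ·S⁻¹ = [-14788/38405; -8632/38405]
step 1: x' = x̄ + K·y = [-47246/38405, 21111/38405]
step 1: P' = (I − K·H)·P̄ = [27258/38405 -39728/38405; -39728/38405 88088/38405]
step 2: x̄ = F·x = [-162849/38405, -141738/38405]
step 2: P̄ = F·P·Fᵀ + Q = [725398/38405 364506/38405; 364506/38405 322132/38405]
step 2: y = z − H·x̄ = [-390626/38405]
step 2: S = H·P̄·Hᵀ + R = [4720153/38405]
step 2: K = P̄·Hᵀ·S⁻¹ = [-1815302/4720153; -1051144/4720153]
step 2: x' = x̄ + K·y = [-1551049/4720153, -6728834/4720153]
step 2: P' = (I − K·H)·P̄ = [3350298/4720153 -4885294/4720153; -4885294/4720153 10821732/4720153]

step 0: x' = [293/197, -199/197], P' = [222/197 -374/197; -374/197 804/197]
step 1: x' = [-47246/38405, 21111/38405], P' = [27258/38405 -39728/38405; -39728/38405 88088/38405]
step 2: x' = [-1551049/4720153, -6728834/4720153], P' = [3350298/4720153 -4885294/4720153; -4885294/4720153 10821732/4720153]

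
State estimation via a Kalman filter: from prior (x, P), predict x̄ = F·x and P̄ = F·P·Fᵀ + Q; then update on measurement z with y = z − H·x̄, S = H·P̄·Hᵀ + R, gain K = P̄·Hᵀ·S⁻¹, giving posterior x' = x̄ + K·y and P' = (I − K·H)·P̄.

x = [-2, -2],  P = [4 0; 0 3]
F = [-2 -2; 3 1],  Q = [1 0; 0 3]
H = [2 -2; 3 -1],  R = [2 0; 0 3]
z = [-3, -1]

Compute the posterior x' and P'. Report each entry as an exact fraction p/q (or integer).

x' = [21/106, 86/53]
P' = [257/424 77/106; 77/106 68/53]

x̄ = F·x = [8, -8]
P̄ = F·P·Fᵀ + Q = [29 -30; -30 42]
y = z − H·x̄ = [-35, -33]
S = H·P̄·Hᵀ + R = [526 498; 498 486]
K = P̄·Hᵀ·S⁻¹ = [-51/424 463/1272; -59/106 95/318]
x' = x̄ + K·y = [21/106, 86/53]
P' = (I − K·H)·P̄ = [257/424 77/106; 77/106 68/53]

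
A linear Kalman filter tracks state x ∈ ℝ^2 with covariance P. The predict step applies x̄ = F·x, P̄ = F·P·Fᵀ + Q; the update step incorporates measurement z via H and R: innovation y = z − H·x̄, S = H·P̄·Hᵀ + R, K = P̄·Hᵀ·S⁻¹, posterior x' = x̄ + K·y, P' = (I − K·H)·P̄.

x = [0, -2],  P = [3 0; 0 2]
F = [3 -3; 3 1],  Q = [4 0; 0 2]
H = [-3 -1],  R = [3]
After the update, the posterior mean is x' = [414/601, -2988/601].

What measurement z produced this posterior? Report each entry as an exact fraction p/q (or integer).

z = [3]

x̄ = F·x = [6, -2]
P̄ = F·P·Fᵀ + Q = [49 21; 21 31]
S = H·P̄·Hᵀ + R = [601]
K = P̄·Hᵀ·S⁻¹ = [-168/601; -94/601]
x' − x̄ = [-3192/601, -1786/601] = K·y
y = (KᵀK)⁻¹·Kᵀ·(x' − x̄) = [19]
z = y + H·x̄ = [19] + [-16] = [3]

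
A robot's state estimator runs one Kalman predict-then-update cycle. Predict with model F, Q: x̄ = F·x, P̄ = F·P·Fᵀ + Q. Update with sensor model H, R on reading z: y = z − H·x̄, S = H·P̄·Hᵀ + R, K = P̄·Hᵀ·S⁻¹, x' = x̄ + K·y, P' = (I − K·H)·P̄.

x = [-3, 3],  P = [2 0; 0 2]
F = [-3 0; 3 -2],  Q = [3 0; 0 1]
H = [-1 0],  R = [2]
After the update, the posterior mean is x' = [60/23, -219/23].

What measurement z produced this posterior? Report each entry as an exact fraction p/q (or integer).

z = [-2]

x̄ = F·x = [9, -15]
P̄ = F·P·Fᵀ + Q = [21 -18; -18 27]
S = H·P̄·Hᵀ + R = [23]
K = P̄·Hᵀ·S⁻¹ = [-21/23; 18/23]
x' − x̄ = [-147/23, 126/23] = K·y
y = (KᵀK)⁻¹·Kᵀ·(x' − x̄) = [7]
z = y + H·x̄ = [7] + [-9] = [-2]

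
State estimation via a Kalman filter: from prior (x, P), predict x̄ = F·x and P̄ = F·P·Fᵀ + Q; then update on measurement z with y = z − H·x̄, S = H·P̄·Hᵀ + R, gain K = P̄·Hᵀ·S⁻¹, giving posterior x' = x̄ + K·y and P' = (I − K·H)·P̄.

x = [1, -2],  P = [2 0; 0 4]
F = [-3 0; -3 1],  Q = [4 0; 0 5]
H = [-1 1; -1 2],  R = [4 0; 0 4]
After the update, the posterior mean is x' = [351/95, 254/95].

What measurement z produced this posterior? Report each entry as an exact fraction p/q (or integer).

z = [-3, 3]

x̄ = F·x = [-3, -5]
P̄ = F·P·Fᵀ + Q = [22 18; 18 27]
S = H·P̄·Hᵀ + R = [17 22; 22 62]
K = P̄·Hᵀ·S⁻¹ = [-278/285 163/285; -39/95 69/95]
x' − x̄ = [636/95, 729/95] = K·y
y = (KᵀK)⁻¹·Kᵀ·(x' − x̄) = [-1, 10]
z = y + H·x̄ = [-1, 10] + [-2, -7] = [-3, 3]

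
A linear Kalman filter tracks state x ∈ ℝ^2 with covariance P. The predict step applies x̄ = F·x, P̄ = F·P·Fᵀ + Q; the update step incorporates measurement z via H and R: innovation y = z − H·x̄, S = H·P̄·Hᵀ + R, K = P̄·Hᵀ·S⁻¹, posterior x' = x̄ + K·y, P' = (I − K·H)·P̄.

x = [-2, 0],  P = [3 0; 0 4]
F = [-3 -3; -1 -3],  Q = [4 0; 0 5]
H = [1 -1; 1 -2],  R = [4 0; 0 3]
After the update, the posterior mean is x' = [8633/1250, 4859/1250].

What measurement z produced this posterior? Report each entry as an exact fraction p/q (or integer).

x̄ = F·x = [6, 2]
P̄ = F·P·Fᵀ + Q = [67 45; 45 44]
S = H·P̄·Hᵀ + R = [25 20; 20 66]
K = P̄·Hᵀ·S⁻¹ = [956/625 -203/250; 463/625 -219/250]
x' − x̄ = [1133/1250, 2359/1250] = K·y
y = (KᵀK)⁻¹·Kᵀ·(x' − x̄) = [-1, -3]
z = y + H·x̄ = [-1, -3] + [4, 2] = [3, -1]

z = [3, -1]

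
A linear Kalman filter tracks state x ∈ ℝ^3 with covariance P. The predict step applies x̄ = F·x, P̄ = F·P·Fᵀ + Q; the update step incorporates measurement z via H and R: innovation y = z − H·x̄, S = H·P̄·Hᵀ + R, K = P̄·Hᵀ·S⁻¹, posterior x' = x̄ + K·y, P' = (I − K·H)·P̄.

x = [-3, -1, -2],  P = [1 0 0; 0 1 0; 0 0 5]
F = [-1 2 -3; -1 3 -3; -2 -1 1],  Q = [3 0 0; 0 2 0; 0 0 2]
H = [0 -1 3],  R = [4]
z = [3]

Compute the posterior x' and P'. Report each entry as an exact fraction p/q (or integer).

x̄ = F·x = [7, 6, 5]
P̄ = F·P·Fᵀ + Q = [53 52 -15; 52 57 -16; -15 -16 12]
y = z − H·x̄ = [-6]
S = H·P̄·Hᵀ + R = [265]
K = P̄·Hᵀ·S⁻¹ = [-97/265; -21/53; 52/265]
x' = x̄ + K·y = [2437/265, 444/53, 1013/265]
P' = (I − K·H)·P̄ = [4636/265 719/53 1069/265; 719/53 816/53 244/53; 1069/265 244/53 476/265]

x' = [2437/265, 444/53, 1013/265]
P' = [4636/265 719/53 1069/265; 719/53 816/53 244/53; 1069/265 244/53 476/265]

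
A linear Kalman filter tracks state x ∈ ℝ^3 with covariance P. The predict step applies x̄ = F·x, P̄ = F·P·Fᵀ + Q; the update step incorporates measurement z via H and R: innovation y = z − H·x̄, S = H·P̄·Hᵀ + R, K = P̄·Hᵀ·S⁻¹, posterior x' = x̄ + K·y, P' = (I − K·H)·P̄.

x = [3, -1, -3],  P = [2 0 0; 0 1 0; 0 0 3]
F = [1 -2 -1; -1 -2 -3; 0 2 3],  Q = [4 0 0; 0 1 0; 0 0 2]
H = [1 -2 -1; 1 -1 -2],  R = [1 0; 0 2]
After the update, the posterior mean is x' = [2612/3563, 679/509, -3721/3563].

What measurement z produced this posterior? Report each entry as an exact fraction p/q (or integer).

z = [-1, 1]

x̄ = F·x = [8, 8, -11]
P̄ = F·P·Fᵀ + Q = [13 11 -13; 11 34 -31; -13 -31 33]
S = H·P̄·Hᵀ + R = [41 -2; -2 87]
K = P̄·Hᵀ·S⁻¹ = [404/3563 1156/3563; -312/509 221/509; 1296/3563 -1936/3563]
x' − x̄ = [-25892/3563, -3393/509, 35472/3563] = K·y
y = (KᵀK)⁻¹·Kᵀ·(x' − x̄) = [-4, -21]
z = y + H·x̄ = [-4, -21] + [3, 22] = [-1, 1]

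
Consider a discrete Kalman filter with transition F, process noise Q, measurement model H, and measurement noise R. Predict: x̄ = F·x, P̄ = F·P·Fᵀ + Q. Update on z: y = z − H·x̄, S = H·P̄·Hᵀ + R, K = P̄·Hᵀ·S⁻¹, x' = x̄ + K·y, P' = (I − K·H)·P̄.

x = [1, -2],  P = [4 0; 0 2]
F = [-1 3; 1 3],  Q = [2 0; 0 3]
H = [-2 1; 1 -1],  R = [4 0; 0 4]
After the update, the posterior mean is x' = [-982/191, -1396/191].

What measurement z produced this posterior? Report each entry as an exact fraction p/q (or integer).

z = [3, 3]

x̄ = F·x = [-7, -5]
P̄ = F·P·Fᵀ + Q = [24 14; 14 25]
S = H·P̄·Hᵀ + R = [69 -31; -31 25]
K = P̄·Hᵀ·S⁻¹ = [-135/191 -91/191; -104/191 -213/191]
x' − x̄ = [355/191, -441/191] = K·y
y = (KᵀK)⁻¹·Kᵀ·(x' − x̄) = [-6, 5]
z = y + H·x̄ = [-6, 5] + [9, -2] = [3, 3]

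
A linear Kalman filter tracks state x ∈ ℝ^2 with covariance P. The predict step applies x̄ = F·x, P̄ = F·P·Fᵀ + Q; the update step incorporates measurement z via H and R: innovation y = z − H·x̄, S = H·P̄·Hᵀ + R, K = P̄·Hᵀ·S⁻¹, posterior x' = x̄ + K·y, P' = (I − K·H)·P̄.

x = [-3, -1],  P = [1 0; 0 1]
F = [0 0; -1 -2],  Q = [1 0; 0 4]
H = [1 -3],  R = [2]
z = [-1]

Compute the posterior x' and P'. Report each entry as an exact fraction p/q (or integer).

x̄ = F·x = [0, 5]
P̄ = F·P·Fᵀ + Q = [1 0; 0 9]
y = z − H·x̄ = [14]
S = H·P̄·Hᵀ + R = [84]
K = P̄·Hᵀ·S⁻¹ = [1/84; -9/28]
x' = x̄ + K·y = [1/6, 1/2]
P' = (I − K·H)·P̄ = [83/84 9/28; 9/28 9/28]

x' = [1/6, 1/2]
P' = [83/84 9/28; 9/28 9/28]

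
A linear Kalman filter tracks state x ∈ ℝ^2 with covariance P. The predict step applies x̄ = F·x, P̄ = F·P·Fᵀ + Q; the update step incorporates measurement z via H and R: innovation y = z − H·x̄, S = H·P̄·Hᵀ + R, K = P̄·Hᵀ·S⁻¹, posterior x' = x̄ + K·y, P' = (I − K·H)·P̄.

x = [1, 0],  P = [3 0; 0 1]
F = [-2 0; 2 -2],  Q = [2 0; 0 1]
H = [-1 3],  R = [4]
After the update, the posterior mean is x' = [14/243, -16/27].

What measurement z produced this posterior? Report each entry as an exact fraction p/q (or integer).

z = [-2]

x̄ = F·x = [-2, 2]
P̄ = F·P·Fᵀ + Q = [14 -12; -12 17]
S = H·P̄·Hᵀ + R = [243]
K = P̄·Hᵀ·S⁻¹ = [-50/243; 7/27]
x' − x̄ = [500/243, -70/27] = K·y
y = (KᵀK)⁻¹·Kᵀ·(x' − x̄) = [-10]
z = y + H·x̄ = [-10] + [8] = [-2]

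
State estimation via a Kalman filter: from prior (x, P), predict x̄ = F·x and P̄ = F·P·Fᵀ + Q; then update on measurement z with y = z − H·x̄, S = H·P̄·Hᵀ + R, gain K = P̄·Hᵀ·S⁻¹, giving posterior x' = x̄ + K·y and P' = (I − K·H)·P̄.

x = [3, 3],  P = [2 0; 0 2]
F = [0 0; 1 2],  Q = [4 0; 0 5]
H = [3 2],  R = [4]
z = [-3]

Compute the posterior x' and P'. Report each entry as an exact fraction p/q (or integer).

x' = [-63/25, 27/10]
P' = [64/25 -18/5; -18/5 6]

x̄ = F·x = [0, 9]
P̄ = F·P·Fᵀ + Q = [4 0; 0 15]
y = z − H·x̄ = [-21]
S = H·P̄·Hᵀ + R = [100]
K = P̄·Hᵀ·S⁻¹ = [3/25; 3/10]
x' = x̄ + K·y = [-63/25, 27/10]
P' = (I − K·H)·P̄ = [64/25 -18/5; -18/5 6]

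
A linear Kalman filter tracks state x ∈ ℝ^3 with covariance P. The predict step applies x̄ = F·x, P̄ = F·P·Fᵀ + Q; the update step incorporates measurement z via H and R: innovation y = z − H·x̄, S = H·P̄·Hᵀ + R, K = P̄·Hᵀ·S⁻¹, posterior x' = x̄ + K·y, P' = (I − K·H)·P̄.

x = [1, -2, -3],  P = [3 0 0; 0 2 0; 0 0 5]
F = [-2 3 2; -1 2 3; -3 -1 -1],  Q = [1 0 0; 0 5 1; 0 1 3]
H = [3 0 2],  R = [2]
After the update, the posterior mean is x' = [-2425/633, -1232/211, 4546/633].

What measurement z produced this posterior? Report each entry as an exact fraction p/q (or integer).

z = [3]

x̄ = F·x = [-14, -14, 2]
P̄ = F·P·Fᵀ + Q = [51 48 2; 48 61 -9; 2 -9 37]
S = H·P̄·Hᵀ + R = [633]
K = P̄·Hᵀ·S⁻¹ = [157/633; 42/211; 80/633]
x' − x̄ = [6437/633, 1722/211, 3280/633] = K·y
y = (KᵀK)⁻¹·Kᵀ·(x' − x̄) = [41]
z = y + H·x̄ = [41] + [-38] = [3]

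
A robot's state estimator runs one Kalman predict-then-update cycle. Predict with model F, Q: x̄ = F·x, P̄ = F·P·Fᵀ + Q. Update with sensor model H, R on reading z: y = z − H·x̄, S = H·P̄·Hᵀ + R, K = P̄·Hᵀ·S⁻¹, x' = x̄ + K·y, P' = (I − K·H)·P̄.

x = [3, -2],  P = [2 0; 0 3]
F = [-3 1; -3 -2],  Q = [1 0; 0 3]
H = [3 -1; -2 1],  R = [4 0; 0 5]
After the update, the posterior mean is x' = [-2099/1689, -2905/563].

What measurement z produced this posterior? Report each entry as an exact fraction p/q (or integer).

x̄ = F·x = [-11, -5]
P̄ = F·P·Fᵀ + Q = [22 12; 12 33]
S = H·P̄·Hᵀ + R = [163 -105; -105 78]
K = P̄·Hᵀ·S⁻¹ = [284/563 454/1689; 393/563 594/563]
x' − x̄ = [16480/1689, -90/563] = K·y
y = (KᵀK)⁻¹·Kᵀ·(x' − x̄) = [30, -20]
z = y + H·x̄ = [30, -20] + [-28, 17] = [2, -3]

z = [2, -3]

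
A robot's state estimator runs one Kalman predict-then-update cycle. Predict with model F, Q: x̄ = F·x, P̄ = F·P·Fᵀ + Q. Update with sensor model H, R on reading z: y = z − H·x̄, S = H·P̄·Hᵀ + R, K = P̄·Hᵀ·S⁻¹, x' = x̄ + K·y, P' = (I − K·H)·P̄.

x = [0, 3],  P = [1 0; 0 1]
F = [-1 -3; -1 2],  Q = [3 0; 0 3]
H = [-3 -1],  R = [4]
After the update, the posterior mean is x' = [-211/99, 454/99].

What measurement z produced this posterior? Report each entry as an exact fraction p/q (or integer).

x̄ = F·x = [-9, 6]
P̄ = F·P·Fᵀ + Q = [13 -5; -5 8]
S = H·P̄·Hᵀ + R = [99]
K = P̄·Hᵀ·S⁻¹ = [-34/99; 7/99]
x' − x̄ = [680/99, -140/99] = K·y
y = (KᵀK)⁻¹·Kᵀ·(x' − x̄) = [-20]
z = y + H·x̄ = [-20] + [21] = [1]

z = [1]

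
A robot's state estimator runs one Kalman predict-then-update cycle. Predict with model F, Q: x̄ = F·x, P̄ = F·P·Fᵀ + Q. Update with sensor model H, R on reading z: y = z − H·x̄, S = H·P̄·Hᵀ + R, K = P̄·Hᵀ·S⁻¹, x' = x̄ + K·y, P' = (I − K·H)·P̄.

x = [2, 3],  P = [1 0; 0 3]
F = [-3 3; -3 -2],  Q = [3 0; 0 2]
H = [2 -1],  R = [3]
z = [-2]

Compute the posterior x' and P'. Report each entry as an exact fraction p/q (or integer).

x' = [-543/109, -898/109]
P' = [933/218 1605/218; 1605/218 3333/218]

x̄ = F·x = [3, -12]
P̄ = F·P·Fᵀ + Q = [39 -9; -9 23]
y = z − H·x̄ = [-20]
S = H·P̄·Hᵀ + R = [218]
K = P̄·Hᵀ·S⁻¹ = [87/218; -41/218]
x' = x̄ + K·y = [-543/109, -898/109]
P' = (I − K·H)·P̄ = [933/218 1605/218; 1605/218 3333/218]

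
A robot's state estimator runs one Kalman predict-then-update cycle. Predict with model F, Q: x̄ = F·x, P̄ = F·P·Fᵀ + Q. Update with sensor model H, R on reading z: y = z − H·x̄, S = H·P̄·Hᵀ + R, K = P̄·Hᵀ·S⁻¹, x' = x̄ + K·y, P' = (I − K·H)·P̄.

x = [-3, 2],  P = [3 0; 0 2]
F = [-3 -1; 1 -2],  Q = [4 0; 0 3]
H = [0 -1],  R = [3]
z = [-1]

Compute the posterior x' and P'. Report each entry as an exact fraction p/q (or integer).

x' = [79/17, -7/17]
P' = [536/17 -15/17; -15/17 42/17]

x̄ = F·x = [7, -7]
P̄ = F·P·Fᵀ + Q = [33 -5; -5 14]
y = z − H·x̄ = [-8]
S = H·P̄·Hᵀ + R = [17]
K = P̄·Hᵀ·S⁻¹ = [5/17; -14/17]
x' = x̄ + K·y = [79/17, -7/17]
P' = (I − K·H)·P̄ = [536/17 -15/17; -15/17 42/17]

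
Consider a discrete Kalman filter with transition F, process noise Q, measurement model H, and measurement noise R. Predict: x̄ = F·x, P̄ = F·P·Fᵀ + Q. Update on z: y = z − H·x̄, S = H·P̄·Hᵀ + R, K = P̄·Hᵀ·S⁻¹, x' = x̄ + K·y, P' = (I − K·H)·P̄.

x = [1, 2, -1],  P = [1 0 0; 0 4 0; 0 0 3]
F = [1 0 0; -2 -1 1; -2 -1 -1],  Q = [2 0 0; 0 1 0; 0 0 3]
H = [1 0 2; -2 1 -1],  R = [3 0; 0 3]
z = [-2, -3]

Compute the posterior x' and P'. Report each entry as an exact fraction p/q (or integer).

x' = [697/1418, -2548/709, -965/709]
P' = [2087/1418 960/709 -617/709; 960/709 2841/709 -162/709; -617/709 -162/709 853/709]

x̄ = F·x = [1, -5, -3]
P̄ = F·P·Fᵀ + Q = [3 -2 -2; -2 12 5; -2 5 14]
y = z − H·x̄ = [3, 1]
S = H·P̄·Hᵀ + R = [54 -16; -16 31]
K = P̄·Hᵀ·S⁻¹ = [-127/1418 -170/709; 212/709 361/709; 363/709 73/709]
x' = x̄ + K·y = [697/1418, -2548/709, -965/709]
P' = (I − K·H)·P̄ = [2087/1418 960/709 -617/709; 960/709 2841/709 -162/709; -617/709 -162/709 853/709]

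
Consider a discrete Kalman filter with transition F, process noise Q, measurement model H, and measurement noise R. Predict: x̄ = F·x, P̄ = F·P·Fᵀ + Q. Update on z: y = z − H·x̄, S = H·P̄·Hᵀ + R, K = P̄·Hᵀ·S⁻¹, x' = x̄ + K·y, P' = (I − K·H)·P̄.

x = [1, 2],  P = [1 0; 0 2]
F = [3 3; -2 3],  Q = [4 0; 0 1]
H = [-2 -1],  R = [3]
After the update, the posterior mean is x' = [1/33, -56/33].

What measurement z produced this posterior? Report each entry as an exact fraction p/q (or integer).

x̄ = F·x = [9, 4]
P̄ = F·P·Fᵀ + Q = [31 12; 12 23]
S = H·P̄·Hᵀ + R = [198]
K = P̄·Hᵀ·S⁻¹ = [-37/99; -47/198]
x' − x̄ = [-296/33, -188/33] = K·y
y = (KᵀK)⁻¹·Kᵀ·(x' − x̄) = [24]
z = y + H·x̄ = [24] + [-22] = [2]

z = [2]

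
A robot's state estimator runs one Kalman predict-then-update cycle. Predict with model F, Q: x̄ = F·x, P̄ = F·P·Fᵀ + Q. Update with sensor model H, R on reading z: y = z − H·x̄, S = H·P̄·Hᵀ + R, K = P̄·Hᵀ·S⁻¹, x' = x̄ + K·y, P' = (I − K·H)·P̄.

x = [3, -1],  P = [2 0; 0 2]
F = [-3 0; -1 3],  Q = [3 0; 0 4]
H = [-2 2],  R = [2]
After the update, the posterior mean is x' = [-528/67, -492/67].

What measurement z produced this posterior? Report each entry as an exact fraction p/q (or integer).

z = [1]

x̄ = F·x = [-9, -6]
P̄ = F·P·Fᵀ + Q = [21 6; 6 24]
S = H·P̄·Hᵀ + R = [134]
K = P̄·Hᵀ·S⁻¹ = [-15/67; 18/67]
x' − x̄ = [75/67, -90/67] = K·y
y = (KᵀK)⁻¹·Kᵀ·(x' − x̄) = [-5]
z = y + H·x̄ = [-5] + [6] = [1]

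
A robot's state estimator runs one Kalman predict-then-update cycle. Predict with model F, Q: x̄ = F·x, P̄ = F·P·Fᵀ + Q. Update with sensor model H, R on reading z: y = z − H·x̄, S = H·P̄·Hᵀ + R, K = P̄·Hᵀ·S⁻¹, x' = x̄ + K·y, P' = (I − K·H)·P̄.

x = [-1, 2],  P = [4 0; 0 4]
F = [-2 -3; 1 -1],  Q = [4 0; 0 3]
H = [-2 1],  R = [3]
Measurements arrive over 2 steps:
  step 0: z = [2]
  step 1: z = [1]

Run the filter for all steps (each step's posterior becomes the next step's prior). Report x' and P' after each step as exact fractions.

step 0: x' = [-94/37, -225/74], P' = [128/37 202/37; 202/37 811/74]
step 1: x' = [-6545/6929, -49544/48503], P' = [13834/6929 16775/6929; 16775/6929 227191/48503]

step 0: x̄ = F·x = [-4, -3]
step 0: P̄ = F·P·Fᵀ + Q = [56 4; 4 11]
step 0: y = z − H·x̄ = [-3]
step 0: S = H·P̄·Hᵀ + R = [222]
step 0: K = P̄·Hᵀ·S⁻¹ = [-18/37; 1/74]
step 0: x' = x̄ + K·y = [-94/37, -225/74]
step 0: P' = (I − K·H)·P̄ = [128/37 202/37; 202/37 811/74]
step 1: x̄ = F·x = [1051/74, 1/2]
step 1: P̄ = F·P·Fᵀ + Q = [13467/74 41/2; 41/2 13/2]
step 1: y = z − H·x̄ = [2139/74]
step 1: S = H·P̄·Hᵀ + R = [48503/74]
step 1: K = P̄·Hᵀ·S⁻¹ = [-3631/6929; -2553/48503]
step 1: x' = x̄ + K·y = [-6545/6929, -49544/48503]
step 1: P' = (I − K·H)·P̄ = [13834/6929 16775/6929; 16775/6929 227191/48503]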